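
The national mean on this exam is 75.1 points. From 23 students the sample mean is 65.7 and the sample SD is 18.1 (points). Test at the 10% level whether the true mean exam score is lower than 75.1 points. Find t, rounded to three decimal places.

-2.491

H0: μ = 75.1; H1: μ < 75.1 (one-sample t-test, left-tailed).
t = (x̄ − μ₀)/(s/√n) = (65.7 − 75.1)/(18.1/√23) = -2.491
df = n − 1 = 22
p-value = P(T ≤ -2.491) ≈ 0.0104
Since p ≈ 0.0104 < α = 0.1, reject H0; the data support H1.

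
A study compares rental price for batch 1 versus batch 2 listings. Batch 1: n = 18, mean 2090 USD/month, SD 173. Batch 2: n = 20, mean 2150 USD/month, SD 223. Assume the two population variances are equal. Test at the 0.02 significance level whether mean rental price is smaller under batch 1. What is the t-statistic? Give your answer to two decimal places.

Let group 1 = batch 1, group 2 = batch 2. H0: μ_1 = μ_2; H1: μ_1 < μ_2 (two-sample pooled-variance t-test, left-tailed).
s_p² = [(18−1)·173² + (20−1)·223²]/(18+20−2) = 40379
t = (2090 − 2150)/√[40379·(1/18 + 1/20)] = -0.92
df = n₁ + n₂ − 2 = 36
p-value = P(T ≤ -0.92) ≈ 0.1821
Since p ≈ 0.1821 > α = 0.02, fail to reject H0; the data do not provide sufficient evidence against H0.

-0.92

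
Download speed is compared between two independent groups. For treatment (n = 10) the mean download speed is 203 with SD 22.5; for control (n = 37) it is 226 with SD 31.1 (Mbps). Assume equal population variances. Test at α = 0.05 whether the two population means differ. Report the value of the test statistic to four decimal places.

-2.1816

Let group 1 = treatment, group 2 = control. H0: μ_1 = μ_2; H1: μ_1 ≠ μ_2 (two-sample pooled-variance t-test, two-sided).
s_p² = [(10−1)·22.5² + (37−1)·31.1²]/(10+37−2) = 875.018
t = (203 − 226)/√[875.018·(1/10 + 1/37)] = -2.1816
df = n₁ + n₂ − 2 = 45
Two-sided p-value ≈ 0.0344
Since p ≈ 0.0344 < α = 0.05, reject H0; the data support H1.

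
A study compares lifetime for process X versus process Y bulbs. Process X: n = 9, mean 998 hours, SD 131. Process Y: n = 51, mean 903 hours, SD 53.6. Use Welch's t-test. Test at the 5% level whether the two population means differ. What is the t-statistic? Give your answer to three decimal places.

Let group 1 = process X, group 2 = process Y. H0: μ_1 = μ_2; H1: μ_1 ≠ μ_2 (Welch's two-sample t-test, two-sided).
t = (x̄_1 − x̄_2)/√(s_1²/n_1 + s_2²/n_2) = (998 − 903)/√(131²/9 + 53.6²/51) = 2.144
Welch–Satterthwaite df ≈ 8.48
Two-sided p-value ≈ 0.062
Since p ≈ 0.062 > α = 0.05, fail to reject H0; the evidence is not statistically significant.

2.144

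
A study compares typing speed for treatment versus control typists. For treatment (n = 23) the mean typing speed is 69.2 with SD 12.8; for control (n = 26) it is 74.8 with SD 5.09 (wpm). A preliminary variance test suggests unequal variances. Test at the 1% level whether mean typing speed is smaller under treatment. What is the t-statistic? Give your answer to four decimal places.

-1.9652

Let group 1 = treatment, group 2 = control. H0: μ_1 = μ_2; H1: μ_1 < μ_2 (Welch's two-sample t-test, left-tailed).
t = (x̄_1 − x̄_2)/√(s_1²/n_1 + s_2²/n_2) = (69.2 − 74.8)/√(12.8²/23 + 5.09²/26) = -1.9652
Welch–Satterthwaite df ≈ 28.10
p-value = P(T ≤ -1.9652) ≈ 0.0297
Since p ≈ 0.0297 > α = 0.01, fail to reject H0; the evidence is not statistically significant.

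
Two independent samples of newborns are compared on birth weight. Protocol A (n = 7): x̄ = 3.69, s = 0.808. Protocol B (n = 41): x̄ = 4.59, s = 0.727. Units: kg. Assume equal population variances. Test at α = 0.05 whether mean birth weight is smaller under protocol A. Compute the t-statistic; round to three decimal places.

-2.982

Let group 1 = protocol A, group 2 = protocol B. H0: μ_1 = μ_2; H1: μ_1 < μ_2 (two-sample pooled-variance t-test, left-tailed).
s_p² = [(7−1)·0.808² + (41−1)·0.727²]/(7+41−2) = 0.544747
t = (3.69 − 4.59)/√[0.544747·(1/7 + 1/41)] = -2.982
df = n₁ + n₂ − 2 = 46
p-value = P(T ≤ -2.982) ≈ 0.0023
Since p ≈ 0.0023 < α = 0.05, reject H0; the data support H1.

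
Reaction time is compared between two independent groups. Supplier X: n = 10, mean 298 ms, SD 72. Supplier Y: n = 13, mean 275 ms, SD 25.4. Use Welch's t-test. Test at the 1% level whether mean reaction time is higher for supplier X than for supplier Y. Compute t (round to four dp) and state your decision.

Let group 1 = supplier X, group 2 = supplier Y. H0: μ_1 = μ_2; H1: μ_1 > μ_2 (Welch's two-sample t-test, right-tailed).
t = (x̄_1 − x̄_2)/√(s_1²/n_1 + s_2²/n_2) = (298 − 275)/√(72²/10 + 25.4²/13) = 0.9650
Welch–Satterthwaite df ≈ 10.73
p-value = P(T ≥ 0.9650) ≈ 0.1779
Since p ≈ 0.1779 > α = 0.01, fail to reject H0; the data do not provide sufficient evidence against H0.

t = 0.9650; fail to reject H0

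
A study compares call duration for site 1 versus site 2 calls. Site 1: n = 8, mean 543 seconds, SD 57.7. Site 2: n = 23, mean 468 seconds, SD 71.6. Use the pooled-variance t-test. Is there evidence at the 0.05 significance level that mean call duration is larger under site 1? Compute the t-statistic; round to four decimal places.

Let group 1 = site 1, group 2 = site 2. H0: μ_1 = μ_2; H1: μ_1 > μ_2 (two-sample pooled-variance t-test, right-tailed).
s_p² = [(8−1)·57.7² + (23−1)·71.6²]/(8+23−2) = 4692.74
t = (543 − 468)/√[4692.74·(1/8 + 1/23)] = 2.6673
df = n₁ + n₂ − 2 = 29
p-value = P(T ≥ 2.6673) ≈ 0.006
Since p ≈ 0.006 < α = 0.05, reject H0; the data support H1.

2.6673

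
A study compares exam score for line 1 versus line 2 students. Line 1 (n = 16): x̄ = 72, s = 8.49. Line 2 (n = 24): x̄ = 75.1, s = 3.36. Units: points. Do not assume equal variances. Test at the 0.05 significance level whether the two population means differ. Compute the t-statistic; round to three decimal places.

-1.390

Let group 1 = line 1, group 2 = line 2. H0: μ_1 = μ_2; H1: μ_1 ≠ μ_2 (Welch's two-sample t-test, two-sided).
t = (x̄_1 − x̄_2)/√(s_1²/n_1 + s_2²/n_2) = (72 − 75.1)/√(8.49²/16 + 3.36²/24) = -1.390
Welch–Satterthwaite df ≈ 18.17
Two-sided p-value ≈ 0.181
Since p ≈ 0.181 > α = 0.05, fail to reject H0; the data do not provide sufficient evidence against H0.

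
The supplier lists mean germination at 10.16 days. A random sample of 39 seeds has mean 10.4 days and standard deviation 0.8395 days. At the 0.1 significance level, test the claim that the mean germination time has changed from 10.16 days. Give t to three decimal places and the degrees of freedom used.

H0: μ = 10.16; H1: μ ≠ 10.16 (one-sample t-test, two-sided).
t = (x̄ − μ₀)/(s/√n) = (10.4 − 10.16)/(0.8395/√39) = 1.785
df = n − 1 = 38
Two-sided p-value ≈ 0.0822
Since p ≈ 0.0822 < α = 0.1, reject H0; the data support H1.

t = 1.785, df = 38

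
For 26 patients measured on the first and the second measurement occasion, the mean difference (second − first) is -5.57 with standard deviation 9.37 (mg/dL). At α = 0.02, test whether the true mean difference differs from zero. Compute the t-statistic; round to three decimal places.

-3.031

H0: μ_d = 0; H1: μ_d ≠ 0 (paired t-test on the differences, two-sided).
t = d̄/(s_d/√n) = -5.57/(9.37/√26) = -3.031
df = n − 1 = 25
Two-sided p-value ≈ 0.006
Since p ≈ 0.006 < α = 0.02, reject H0; the evidence is statistically significant.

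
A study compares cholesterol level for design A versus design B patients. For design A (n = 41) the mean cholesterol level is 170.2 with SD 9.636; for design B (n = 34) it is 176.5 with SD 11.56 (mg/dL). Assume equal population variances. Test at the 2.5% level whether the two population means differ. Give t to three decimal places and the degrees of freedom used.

Let group 1 = design A, group 2 = design B. H0: μ_1 = μ_2; H1: μ_1 ≠ μ_2 (two-sample pooled-variance t-test, two-sided).
s_p² = [(41−1)·9.636² + (34−1)·11.56²]/(41+34−2) = 111.288
t = (170.2 − 176.5)/√[111.288·(1/41 + 1/34)] = -2.575
df = n₁ + n₂ − 2 = 73
Two-sided p-value ≈ 0.012
Since p ≈ 0.012 < α = 0.025, reject H0; the data support H1.

t = -2.575, df = 73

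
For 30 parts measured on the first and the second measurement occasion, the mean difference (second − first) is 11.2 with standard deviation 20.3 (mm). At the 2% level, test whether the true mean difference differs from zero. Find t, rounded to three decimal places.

H0: μ_d = 0; H1: μ_d ≠ 0 (paired t-test on the differences, two-sided).
t = d̄/(s_d/√n) = 11.2/(20.3/√30) = 3.022
df = n − 1 = 29
Two-sided p-value ≈ 0.0052
Since p ≈ 0.0052 < α = 0.02, reject H0; the evidence is statistically significant.

3.022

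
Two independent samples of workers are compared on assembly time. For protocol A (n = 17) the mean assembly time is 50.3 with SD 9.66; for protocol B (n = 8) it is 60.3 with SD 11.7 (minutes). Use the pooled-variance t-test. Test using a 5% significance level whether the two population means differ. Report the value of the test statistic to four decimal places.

-2.2593

Let group 1 = protocol A, group 2 = protocol B. H0: μ_1 = μ_2; H1: μ_1 ≠ μ_2 (two-sample pooled-variance t-test, two-sided).
s_p² = [(17−1)·9.66² + (8−1)·11.7²]/(17+8−2) = 106.577
t = (50.3 − 60.3)/√[106.577·(1/17 + 1/8)] = -2.2593
df = n₁ + n₂ − 2 = 23
Two-sided p-value ≈ 0.034
Since p ≈ 0.034 < α = 0.05, reject H0; the data support H1.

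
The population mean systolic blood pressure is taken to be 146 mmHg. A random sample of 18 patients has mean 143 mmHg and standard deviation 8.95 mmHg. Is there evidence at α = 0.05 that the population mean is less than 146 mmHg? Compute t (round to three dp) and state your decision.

H0: μ = 146; H1: μ < 146 (one-sample t-test, left-tailed).
t = (x̄ − μ₀)/(s/√n) = (143 − 146)/(8.95/√18) = -1.422
df = n − 1 = 17
p-value = P(T ≤ -1.422) ≈ 0.087
Since p ≈ 0.087 > α = 0.05, fail to reject H0; the evidence is not statistically significant.

t = -1.422; fail to reject H0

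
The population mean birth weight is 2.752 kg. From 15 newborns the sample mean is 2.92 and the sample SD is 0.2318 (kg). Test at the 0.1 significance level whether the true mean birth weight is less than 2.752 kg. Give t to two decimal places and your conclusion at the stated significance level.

t = 2.81; fail to reject H0

H0: μ = 2.752; H1: μ < 2.752 (one-sample t-test, left-tailed).
t = (x̄ − μ₀)/(s/√n) = (2.92 − 2.752)/(0.2318/√15) = 2.81
df = n − 1 = 14
p-value = P(T ≤ 2.81) ≈ 0.9930
Since p ≈ 0.9930 > α = 0.1, fail to reject H0; the data do not provide sufficient evidence against H0.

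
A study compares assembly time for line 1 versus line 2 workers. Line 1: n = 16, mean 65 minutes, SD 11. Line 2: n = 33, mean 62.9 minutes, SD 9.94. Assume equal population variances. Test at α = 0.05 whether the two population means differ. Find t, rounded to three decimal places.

Let group 1 = line 1, group 2 = line 2. H0: μ_1 = μ_2; H1: μ_1 ≠ μ_2 (two-sample pooled-variance t-test, two-sided).
s_p² = [(16−1)·11² + (33−1)·9.94²]/(16+33−2) = 105.888
t = (65 − 62.9)/√[105.888·(1/16 + 1/33)] = 0.670
df = n₁ + n₂ − 2 = 47
Two-sided p-value ≈ 0.506
Since p ≈ 0.506 > α = 0.05, fail to reject H0; the evidence is not statistically significant.

0.670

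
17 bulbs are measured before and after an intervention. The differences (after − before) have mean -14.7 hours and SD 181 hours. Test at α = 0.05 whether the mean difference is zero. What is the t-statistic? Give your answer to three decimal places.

H0: μ_d = 0; H1: μ_d ≠ 0 (paired t-test on the differences, two-sided).
t = d̄/(s_d/√n) = -14.7/(181/√17) = -0.335
df = n − 1 = 16
Two-sided p-value ≈ 0.7421
Since p ≈ 0.7421 > α = 0.05, fail to reject H0; the evidence is not statistically significant.

-0.335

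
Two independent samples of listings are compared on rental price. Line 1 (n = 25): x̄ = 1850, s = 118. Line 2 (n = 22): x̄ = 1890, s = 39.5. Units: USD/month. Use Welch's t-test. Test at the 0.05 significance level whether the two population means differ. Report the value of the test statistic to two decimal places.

-1.60

Let group 1 = line 1, group 2 = line 2. H0: μ_1 = μ_2; H1: μ_1 ≠ μ_2 (Welch's two-sample t-test, two-sided).
t = (x̄_1 − x̄_2)/√(s_1²/n_1 + s_2²/n_2) = (1850 − 1890)/√(118²/25 + 39.5²/22) = -1.60
Welch–Satterthwaite df ≈ 29.95
Two-sided p-value ≈ 0.121
Since p ≈ 0.121 > α = 0.05, fail to reject H0; the evidence is not statistically significant.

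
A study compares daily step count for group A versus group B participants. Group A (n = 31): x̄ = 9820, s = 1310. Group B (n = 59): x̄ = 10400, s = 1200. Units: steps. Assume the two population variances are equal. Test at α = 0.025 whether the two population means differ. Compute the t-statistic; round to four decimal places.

Let group 1 = group A, group 2 = group B. H0: μ_1 = μ_2; H1: μ_1 ≠ μ_2 (two-sample pooled-variance t-test, two-sided).
s_p² = [(31−1)·1310² + (59−1)·1200²]/(31+59−2) = 1534120
t = (9820 − 10400)/√[1534120·(1/31 + 1/59)] = -2.1110
df = n₁ + n₂ − 2 = 88
Two-sided p-value ≈ 0.0376
Since p ≈ 0.0376 > α = 0.025, fail to reject H0; the data do not provide sufficient evidence against H0.

-2.1110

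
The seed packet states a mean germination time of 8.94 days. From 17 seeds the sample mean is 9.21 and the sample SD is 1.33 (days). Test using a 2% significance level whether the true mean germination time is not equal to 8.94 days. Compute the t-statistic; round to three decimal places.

H0: μ = 8.94; H1: μ ≠ 8.94 (one-sample t-test, two-sided).
t = (x̄ − μ₀)/(s/√n) = (9.21 − 8.94)/(1.33/√17) = 0.837
df = n − 1 = 16
Two-sided p-value ≈ 0.4149
Since p ≈ 0.4149 > α = 0.02, fail to reject H0; the evidence is not statistically significant.

0.837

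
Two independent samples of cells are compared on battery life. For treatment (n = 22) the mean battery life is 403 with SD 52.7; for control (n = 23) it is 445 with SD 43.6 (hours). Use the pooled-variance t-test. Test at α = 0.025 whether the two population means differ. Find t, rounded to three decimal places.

-2.918

Let group 1 = treatment, group 2 = control. H0: μ_1 = μ_2; H1: μ_1 ≠ μ_2 (two-sample pooled-variance t-test, two-sided).
s_p² = [(22−1)·52.7² + (23−1)·43.6²]/(22+23−2) = 2328.94
t = (403 − 445)/√[2328.94·(1/22 + 1/23)] = -2.918
df = n₁ + n₂ − 2 = 43
Two-sided p-value ≈ 0.006
Since p ≈ 0.006 < α = 0.025, reject H0; the evidence is statistically significant.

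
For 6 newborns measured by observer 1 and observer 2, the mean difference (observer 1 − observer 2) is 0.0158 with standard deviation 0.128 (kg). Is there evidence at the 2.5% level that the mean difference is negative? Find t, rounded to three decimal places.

0.302

H0: μ_d = 0; H1: μ_d < 0 (paired t-test on the differences, left-tailed).
t = d̄/(s_d/√n) = 0.0158/(0.128/√6) = 0.302
df = n − 1 = 5
p-value = P(T ≤ 0.302) ≈ 0.613
Since p ≈ 0.613 > α = 0.025, fail to reject H0; the data do not provide sufficient evidence against H0.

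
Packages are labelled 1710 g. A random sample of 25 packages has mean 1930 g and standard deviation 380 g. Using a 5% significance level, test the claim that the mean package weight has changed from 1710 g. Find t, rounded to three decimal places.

H0: μ = 1710; H1: μ ≠ 1710 (one-sample t-test, two-sided).
t = (x̄ − μ₀)/(s/√n) = (1930 − 1710)/(380/√25) = 2.895
df = n − 1 = 24
Two-sided p-value ≈ 0.008
Since p ≈ 0.008 < α = 0.05, reject H0; the evidence is statistically significant.

2.895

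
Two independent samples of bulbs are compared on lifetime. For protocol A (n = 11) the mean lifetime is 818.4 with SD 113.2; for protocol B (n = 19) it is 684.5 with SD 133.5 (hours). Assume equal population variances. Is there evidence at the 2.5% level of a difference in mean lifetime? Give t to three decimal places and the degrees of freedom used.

Let group 1 = protocol A, group 2 = protocol B. H0: μ_1 = μ_2; H1: μ_1 ≠ μ_2 (two-sample pooled-variance t-test, two-sided).
s_p² = [(11−1)·113.2² + (19−1)·133.5²]/(11+19−2) = 16033.7
t = (818.4 − 684.5)/√[16033.7·(1/11 + 1/19)] = 2.791
df = n₁ + n₂ − 2 = 28
Two-sided p-value ≈ 0.009
Since p ≈ 0.009 < α = 0.025, reject H0; the data support H1.

t = 2.791, df = 28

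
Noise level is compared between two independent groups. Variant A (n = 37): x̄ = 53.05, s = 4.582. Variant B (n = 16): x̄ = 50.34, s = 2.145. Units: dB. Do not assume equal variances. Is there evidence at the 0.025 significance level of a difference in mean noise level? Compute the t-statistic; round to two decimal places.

2.93

Let group 1 = variant A, group 2 = variant B. H0: μ_1 = μ_2; H1: μ_1 ≠ μ_2 (Welch's two-sample t-test, two-sided).
t = (x̄_1 − x̄_2)/√(s_1²/n_1 + s_2²/n_2) = (53.05 − 50.34)/√(4.582²/37 + 2.145²/16) = 2.93
Welch–Satterthwaite df ≈ 50.57
Two-sided p-value ≈ 0.0051
Since p ≈ 0.0051 < α = 0.025, reject H0; the data support H1.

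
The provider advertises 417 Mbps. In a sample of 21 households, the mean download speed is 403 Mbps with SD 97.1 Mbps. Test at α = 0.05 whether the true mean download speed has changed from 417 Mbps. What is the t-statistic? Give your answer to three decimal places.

H0: μ = 417; H1: μ ≠ 417 (one-sample t-test, two-sided).
t = (x̄ − μ₀)/(s/√n) = (403 − 417)/(97.1/√21) = -0.661
df = n − 1 = 20
Two-sided p-value ≈ 0.5163
Since p ≈ 0.5163 > α = 0.05, fail to reject H0; the evidence is not statistically significant.

-0.661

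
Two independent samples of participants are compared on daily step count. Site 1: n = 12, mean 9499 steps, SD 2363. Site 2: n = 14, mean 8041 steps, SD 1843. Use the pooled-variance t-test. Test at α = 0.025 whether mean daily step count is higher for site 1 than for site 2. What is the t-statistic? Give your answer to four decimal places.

1.7670

Let group 1 = site 1, group 2 = site 2. H0: μ_1 = μ_2; H1: μ_1 > μ_2 (two-sample pooled-variance t-test, right-tailed).
s_p² = [(12−1)·2363² + (14−1)·1843²]/(12+14−2) = 4399080
t = (9499 − 8041)/√[4399080·(1/12 + 1/14)] = 1.7670
df = n₁ + n₂ − 2 = 24
p-value = P(T ≥ 1.7670) ≈ 0.045
Since p ≈ 0.045 > α = 0.025, fail to reject H0; the evidence is not statistically significant.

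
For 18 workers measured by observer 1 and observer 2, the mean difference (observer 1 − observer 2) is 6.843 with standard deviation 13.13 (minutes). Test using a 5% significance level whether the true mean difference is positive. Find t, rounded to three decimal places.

H0: μ_d = 0; H1: μ_d > 0 (paired t-test on the differences, right-tailed).
t = d̄/(s_d/√n) = 6.843/(13.13/√18) = 2.211
df = n − 1 = 17
p-value = P(T ≥ 2.211) ≈ 0.0205
Since p ≈ 0.0205 < α = 0.05, reject H0; the evidence is statistically significant.

2.211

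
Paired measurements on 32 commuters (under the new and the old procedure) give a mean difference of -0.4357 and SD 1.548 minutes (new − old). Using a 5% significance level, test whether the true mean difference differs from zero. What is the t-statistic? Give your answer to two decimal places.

-1.59

H0: μ_d = 0; H1: μ_d ≠ 0 (paired t-test on the differences, two-sided).
t = d̄/(s_d/√n) = -0.4357/(1.548/√32) = -1.59
df = n − 1 = 31
Two-sided p-value ≈ 0.121
Since p ≈ 0.121 > α = 0.05, fail to reject H0; the evidence is not statistically significant.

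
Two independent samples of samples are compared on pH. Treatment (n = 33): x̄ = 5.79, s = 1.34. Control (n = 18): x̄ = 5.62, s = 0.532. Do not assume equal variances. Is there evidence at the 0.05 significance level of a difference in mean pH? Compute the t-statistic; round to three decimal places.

Let group 1 = treatment, group 2 = control. H0: μ_1 = μ_2; H1: μ_1 ≠ μ_2 (Welch's two-sample t-test, two-sided).
t = (x̄_1 − x̄_2)/√(s_1²/n_1 + s_2²/n_2) = (5.79 − 5.62)/√(1.34²/33 + 0.532²/18) = 0.642
Welch–Satterthwaite df ≈ 45.94
Two-sided p-value ≈ 0.524
Since p ≈ 0.524 > α = 0.05, fail to reject H0; the evidence is not statistically significant.

0.642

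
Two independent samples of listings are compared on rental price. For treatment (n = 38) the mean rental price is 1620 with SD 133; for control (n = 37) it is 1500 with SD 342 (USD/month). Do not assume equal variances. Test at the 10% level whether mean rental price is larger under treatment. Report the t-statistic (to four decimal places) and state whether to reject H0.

t = 1.9926; reject H0

Let group 1 = treatment, group 2 = control. H0: μ_1 = μ_2; H1: μ_1 > μ_2 (Welch's two-sample t-test, right-tailed).
t = (x̄_1 − x̄_2)/√(s_1²/n_1 + s_2²/n_2) = (1620 − 1500)/√(133²/38 + 342²/37) = 1.9926
Welch–Satterthwaite df ≈ 46.40
p-value = P(T ≥ 1.9926) ≈ 0.026
Since p ≈ 0.026 < α = 0.1, reject H0; the evidence is statistically significant.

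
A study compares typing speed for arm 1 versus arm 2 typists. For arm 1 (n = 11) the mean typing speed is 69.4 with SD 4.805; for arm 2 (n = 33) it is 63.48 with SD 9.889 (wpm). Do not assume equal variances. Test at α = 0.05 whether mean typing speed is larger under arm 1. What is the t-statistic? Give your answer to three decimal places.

Let group 1 = arm 1, group 2 = arm 2. H0: μ_1 = μ_2; H1: μ_1 > μ_2 (Welch's two-sample t-test, right-tailed).
t = (x̄_1 − x̄_2)/√(s_1²/n_1 + s_2²/n_2) = (69.4 − 63.48)/√(4.805²/11 + 9.889²/33) = 2.631
Welch–Satterthwaite df ≈ 35.84
p-value = P(T ≥ 2.631) ≈ 0.006
Since p ≈ 0.006 < α = 0.05, reject H0; the evidence is statistically significant.

2.631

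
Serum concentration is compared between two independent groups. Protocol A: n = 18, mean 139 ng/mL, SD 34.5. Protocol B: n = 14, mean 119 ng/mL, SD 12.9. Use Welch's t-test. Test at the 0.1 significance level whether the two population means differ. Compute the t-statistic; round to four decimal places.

Let group 1 = protocol A, group 2 = protocol B. H0: μ_1 = μ_2; H1: μ_1 ≠ μ_2 (Welch's two-sample t-test, two-sided).
t = (x̄_1 − x̄_2)/√(s_1²/n_1 + s_2²/n_2) = (139 − 119)/√(34.5²/18 + 12.9²/14) = 2.2644
Welch–Satterthwaite df ≈ 22.70
Two-sided p-value ≈ 0.033
Since p ≈ 0.033 < α = 0.1, reject H0; the evidence is statistically significant.

2.2644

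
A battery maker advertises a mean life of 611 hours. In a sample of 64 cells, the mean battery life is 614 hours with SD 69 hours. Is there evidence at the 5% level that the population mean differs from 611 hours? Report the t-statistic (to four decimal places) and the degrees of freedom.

H0: μ = 611; H1: μ ≠ 611 (one-sample t-test, two-sided).
t = (x̄ − μ₀)/(s/√n) = (614 − 611)/(69/√64) = 0.3478
df = n − 1 = 63
Two-sided p-value ≈ 0.7291
Since p ≈ 0.7291 > α = 0.05, fail to reject H0; the evidence is not statistically significant.

t = 0.3478, df = 63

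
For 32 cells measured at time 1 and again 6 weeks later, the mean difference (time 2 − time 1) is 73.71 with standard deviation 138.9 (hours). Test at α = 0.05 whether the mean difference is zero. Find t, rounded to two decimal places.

H0: μ_d = 0; H1: μ_d ≠ 0 (paired t-test on the differences, two-sided).
t = d̄/(s_d/√n) = 73.71/(138.9/√32) = 3.00
df = n − 1 = 31
Two-sided p-value ≈ 0.0053
Since p ≈ 0.0053 < α = 0.05, reject H0; the data support H1.

3.00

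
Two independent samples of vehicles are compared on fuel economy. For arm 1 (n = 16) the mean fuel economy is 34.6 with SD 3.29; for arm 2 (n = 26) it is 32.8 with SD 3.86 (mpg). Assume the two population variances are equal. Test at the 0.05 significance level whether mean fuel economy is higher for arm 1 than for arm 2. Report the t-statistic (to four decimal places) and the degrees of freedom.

Let group 1 = arm 1, group 2 = arm 2. H0: μ_1 = μ_2; H1: μ_1 > μ_2 (two-sample pooled-variance t-test, right-tailed).
s_p² = [(16−1)·3.29² + (26−1)·3.86²]/(16+26−2) = 13.3713
t = (34.6 − 32.8)/√[13.3713·(1/16 + 1/26)] = 1.5492
df = n₁ + n₂ − 2 = 40
p-value = P(T ≥ 1.5492) ≈ 0.065
Since p ≈ 0.065 > α = 0.05, fail to reject H0; the data do not provide sufficient evidence against H0.

t = 1.5492, df = 40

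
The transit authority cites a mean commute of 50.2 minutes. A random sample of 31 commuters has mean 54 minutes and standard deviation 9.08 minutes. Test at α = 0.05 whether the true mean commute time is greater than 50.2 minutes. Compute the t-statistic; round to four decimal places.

2.3301

H0: μ = 50.2; H1: μ > 50.2 (one-sample t-test, right-tailed).
t = (x̄ − μ₀)/(s/√n) = (54 − 50.2)/(9.08/√31) = 2.3301
df = n − 1 = 30
p-value = P(T ≥ 2.3301) ≈ 0.0134
Since p ≈ 0.0134 < α = 0.05, reject H0; the evidence is statistically significant.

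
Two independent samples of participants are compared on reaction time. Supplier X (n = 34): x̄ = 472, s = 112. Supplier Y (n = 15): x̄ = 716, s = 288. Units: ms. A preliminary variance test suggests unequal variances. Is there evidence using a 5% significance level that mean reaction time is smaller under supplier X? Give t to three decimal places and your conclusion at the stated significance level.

t = -3.177; reject H0

Let group 1 = supplier X, group 2 = supplier Y. H0: μ_1 = μ_2; H1: μ_1 < μ_2 (Welch's two-sample t-test, left-tailed).
t = (x̄_1 − x̄_2)/√(s_1²/n_1 + s_2²/n_2) = (472 − 716)/√(112²/34 + 288²/15) = -3.177
Welch–Satterthwaite df ≈ 15.90
p-value = P(T ≤ -3.177) ≈ 0.003
Since p ≈ 0.003 < α = 0.05, reject H0; the evidence is statistically significant.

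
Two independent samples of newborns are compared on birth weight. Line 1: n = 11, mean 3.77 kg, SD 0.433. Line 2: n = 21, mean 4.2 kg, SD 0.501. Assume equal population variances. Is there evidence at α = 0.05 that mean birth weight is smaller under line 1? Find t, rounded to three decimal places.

-2.410

Let group 1 = line 1, group 2 = line 2. H0: μ_1 = μ_2; H1: μ_1 < μ_2 (two-sample pooled-variance t-test, left-tailed).
s_p² = [(11−1)·0.433² + (21−1)·0.501²]/(11+21−2) = 0.22983
t = (3.77 − 4.2)/√[0.22983·(1/11 + 1/21)] = -2.410
df = n₁ + n₂ − 2 = 30
p-value = P(T ≤ -2.410) ≈ 0.0111
Since p ≈ 0.0111 < α = 0.05, reject H0; the evidence is statistically significant.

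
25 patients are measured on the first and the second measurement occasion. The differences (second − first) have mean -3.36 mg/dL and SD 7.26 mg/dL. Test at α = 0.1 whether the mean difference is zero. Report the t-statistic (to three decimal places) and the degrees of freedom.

H0: μ_d = 0; H1: μ_d ≠ 0 (paired t-test on the differences, two-sided).
t = d̄/(s_d/√n) = -3.36/(7.26/√25) = -2.314
df = n − 1 = 24
Two-sided p-value ≈ 0.030
Since p ≈ 0.030 < α = 0.1, reject H0; the evidence is statistically significant.

t = -2.314, df = 24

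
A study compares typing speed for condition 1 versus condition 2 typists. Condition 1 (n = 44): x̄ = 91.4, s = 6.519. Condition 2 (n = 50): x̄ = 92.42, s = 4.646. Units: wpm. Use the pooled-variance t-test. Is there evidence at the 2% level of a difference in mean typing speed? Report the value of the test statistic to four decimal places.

-0.8812

Let group 1 = condition 1, group 2 = condition 2. H0: μ_1 = μ_2; H1: μ_1 ≠ μ_2 (two-sample pooled-variance t-test, two-sided).
s_p² = [(44−1)·6.519² + (50−1)·4.646²]/(44+50−2) = 31.3594
t = (91.4 − 92.42)/√[31.3594·(1/44 + 1/50)] = -0.8812
df = n₁ + n₂ − 2 = 92
Two-sided p-value ≈ 0.381
Since p ≈ 0.381 > α = 0.02, fail to reject H0; the data do not provide sufficient evidence against H0.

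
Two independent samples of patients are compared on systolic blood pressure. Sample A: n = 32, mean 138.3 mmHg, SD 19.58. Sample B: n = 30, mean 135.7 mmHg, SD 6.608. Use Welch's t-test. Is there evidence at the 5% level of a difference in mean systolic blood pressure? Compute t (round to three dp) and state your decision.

Let group 1 = sample A, group 2 = sample B. H0: μ_1 = μ_2; H1: μ_1 ≠ μ_2 (Welch's two-sample t-test, two-sided).
t = (x̄_1 − x̄_2)/√(s_1²/n_1 + s_2²/n_2) = (138.3 − 135.7)/√(19.58²/32 + 6.608²/30) = 0.709
Welch–Satterthwaite df ≈ 38.38
Two-sided p-value ≈ 0.4824
Since p ≈ 0.4824 > α = 0.05, fail to reject H0; the evidence is not statistically significant.

t = 0.709; fail to reject H0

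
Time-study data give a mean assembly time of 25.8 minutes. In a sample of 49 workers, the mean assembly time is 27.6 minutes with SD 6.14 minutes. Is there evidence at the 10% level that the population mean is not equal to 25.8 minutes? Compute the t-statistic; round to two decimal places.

H0: μ = 25.8; H1: μ ≠ 25.8 (one-sample t-test, two-sided).
t = (x̄ − μ₀)/(s/√n) = (27.6 − 25.8)/(6.14/√49) = 2.05
df = n − 1 = 48
Two-sided p-value ≈ 0.046
Since p ≈ 0.046 < α = 0.1, reject H0; the data support H1.

2.05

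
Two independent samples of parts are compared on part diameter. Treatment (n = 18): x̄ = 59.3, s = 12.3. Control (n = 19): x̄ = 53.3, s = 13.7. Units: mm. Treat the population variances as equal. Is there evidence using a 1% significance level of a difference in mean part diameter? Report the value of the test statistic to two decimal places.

1.40

Let group 1 = treatment, group 2 = control. H0: μ_1 = μ_2; H1: μ_1 ≠ μ_2 (two-sample pooled-variance t-test, two-sided).
s_p² = [(18−1)·12.3² + (19−1)·13.7²]/(18+19−2) = 170.01
t = (59.3 − 53.3)/√[170.01·(1/18 + 1/19)] = 1.40
df = n₁ + n₂ − 2 = 35
Two-sided p-value ≈ 0.1706
Since p ≈ 0.1706 > α = 0.01, fail to reject H0; the data do not provide sufficient evidence against H0.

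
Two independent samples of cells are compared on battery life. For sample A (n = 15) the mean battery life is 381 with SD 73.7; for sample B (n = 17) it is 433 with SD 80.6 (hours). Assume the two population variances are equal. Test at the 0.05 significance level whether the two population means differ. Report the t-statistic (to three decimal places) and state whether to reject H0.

t = -1.895; fail to reject H0

Let group 1 = sample A, group 2 = sample B. H0: μ_1 = μ_2; H1: μ_1 ≠ μ_2 (two-sample pooled-variance t-test, two-sided).
s_p² = [(15−1)·73.7² + (17−1)·80.6²]/(15+17−2) = 5999.51
t = (381 − 433)/√[5999.51·(1/15 + 1/17)] = -1.895
df = n₁ + n₂ − 2 = 30
Two-sided p-value ≈ 0.068
Since p ≈ 0.068 > α = 0.05, fail to reject H0; the data do not provide sufficient evidence against H0.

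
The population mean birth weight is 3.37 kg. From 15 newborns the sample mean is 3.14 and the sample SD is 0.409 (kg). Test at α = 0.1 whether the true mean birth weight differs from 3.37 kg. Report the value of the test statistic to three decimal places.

-2.178

H0: μ = 3.37; H1: μ ≠ 3.37 (one-sample t-test, two-sided).
t = (x̄ − μ₀)/(s/√n) = (3.14 − 3.37)/(0.409/√15) = -2.178
df = n − 1 = 14
Two-sided p-value ≈ 0.047
Since p ≈ 0.047 < α = 0.1, reject H0; the data support H1.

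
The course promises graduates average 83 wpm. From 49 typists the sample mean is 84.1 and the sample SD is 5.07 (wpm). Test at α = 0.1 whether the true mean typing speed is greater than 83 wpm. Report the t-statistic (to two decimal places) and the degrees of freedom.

t = 1.52, df = 48

H0: μ = 83; H1: μ > 83 (one-sample t-test, right-tailed).
t = (x̄ − μ₀)/(s/√n) = (84.1 − 83)/(5.07/√49) = 1.52
df = n − 1 = 48
p-value = P(T ≥ 1.52) ≈ 0.0677
Since p ≈ 0.0677 < α = 0.1, reject H0; the data support H1.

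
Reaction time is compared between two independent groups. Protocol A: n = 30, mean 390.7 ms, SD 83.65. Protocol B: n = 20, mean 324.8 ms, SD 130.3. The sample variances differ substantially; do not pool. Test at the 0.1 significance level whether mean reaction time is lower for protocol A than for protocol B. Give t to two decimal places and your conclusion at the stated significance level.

Let group 1 = protocol A, group 2 = protocol B. H0: μ_1 = μ_2; H1: μ_1 < μ_2 (Welch's two-sample t-test, left-tailed).
t = (x̄_1 − x̄_2)/√(s_1²/n_1 + s_2²/n_2) = (390.7 − 324.8)/√(83.65²/30 + 130.3²/20) = 2.00
Welch–Satterthwaite df ≈ 29.42
p-value = P(T ≤ 2.00) ≈ 0.973
Since p ≈ 0.973 > α = 0.1, fail to reject H0; the data do not provide sufficient evidence against H0.

t = 2.00; fail to reject H0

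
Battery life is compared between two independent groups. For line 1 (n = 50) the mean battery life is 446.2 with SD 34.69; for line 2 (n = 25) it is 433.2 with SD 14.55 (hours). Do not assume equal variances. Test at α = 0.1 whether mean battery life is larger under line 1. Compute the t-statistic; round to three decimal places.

2.279

Let group 1 = line 1, group 2 = line 2. H0: μ_1 = μ_2; H1: μ_1 > μ_2 (Welch's two-sample t-test, right-tailed).
t = (x̄_1 − x̄_2)/√(s_1²/n_1 + s_2²/n_2) = (446.2 − 433.2)/√(34.69²/50 + 14.55²/25) = 2.279
Welch–Satterthwaite df ≈ 71.48
p-value = P(T ≥ 2.279) ≈ 0.013
Since p ≈ 0.013 < α = 0.1, reject H0; the data support H1.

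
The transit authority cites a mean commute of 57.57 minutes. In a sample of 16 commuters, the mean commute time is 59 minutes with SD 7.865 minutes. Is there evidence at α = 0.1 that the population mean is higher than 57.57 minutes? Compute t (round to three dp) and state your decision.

t = 0.727; fail to reject H0

H0: μ = 57.57; H1: μ > 57.57 (one-sample t-test, right-tailed).
t = (x̄ − μ₀)/(s/√n) = (59 − 57.57)/(7.865/√16) = 0.727
df = n − 1 = 15
p-value = P(T ≥ 0.727) ≈ 0.239
Since p ≈ 0.239 > α = 0.1, fail to reject H0; the evidence is not statistically significant.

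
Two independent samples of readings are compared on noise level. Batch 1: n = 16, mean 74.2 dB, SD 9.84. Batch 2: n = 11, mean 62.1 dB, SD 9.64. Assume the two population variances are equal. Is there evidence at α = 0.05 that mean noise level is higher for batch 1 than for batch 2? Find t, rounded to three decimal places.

Let group 1 = batch 1, group 2 = batch 2. H0: μ_1 = μ_2; H1: μ_1 > μ_2 (two-sample pooled-variance t-test, right-tailed).
s_p² = [(16−1)·9.84² + (11−1)·9.64²]/(16+11−2) = 95.2672
t = (74.2 − 62.1)/√[95.2672·(1/16 + 1/11)] = 3.165
df = n₁ + n₂ − 2 = 25
p-value = P(T ≥ 3.165) ≈ 0.002
Since p ≈ 0.002 < α = 0.05, reject H0; the data support H1.

3.165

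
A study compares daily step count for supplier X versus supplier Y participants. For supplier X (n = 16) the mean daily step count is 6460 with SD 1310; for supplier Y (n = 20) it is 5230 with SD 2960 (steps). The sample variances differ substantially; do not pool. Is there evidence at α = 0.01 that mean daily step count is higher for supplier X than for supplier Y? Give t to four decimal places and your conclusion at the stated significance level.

t = 1.6656; fail to reject H0

Let group 1 = supplier X, group 2 = supplier Y. H0: μ_1 = μ_2; H1: μ_1 > μ_2 (Welch's two-sample t-test, right-tailed).
t = (x̄_1 − x̄_2)/√(s_1²/n_1 + s_2²/n_2) = (6460 − 5230)/√(1310²/16 + 2960²/20) = 1.6656
Welch–Satterthwaite df ≈ 27.36
p-value = P(T ≥ 1.6656) ≈ 0.0536
Since p ≈ 0.0536 > α = 0.01, fail to reject H0; the evidence is not statistically significant.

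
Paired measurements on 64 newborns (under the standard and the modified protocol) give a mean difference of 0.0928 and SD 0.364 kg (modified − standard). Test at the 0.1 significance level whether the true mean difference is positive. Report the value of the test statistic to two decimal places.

2.04

H0: μ_d = 0; H1: μ_d > 0 (paired t-test on the differences, right-tailed).
t = d̄/(s_d/√n) = 0.0928/(0.364/√64) = 2.04
df = n − 1 = 63
p-value = P(T ≥ 2.04) ≈ 0.0228
Since p ≈ 0.0228 < α = 0.1, reject H0; the data support H1.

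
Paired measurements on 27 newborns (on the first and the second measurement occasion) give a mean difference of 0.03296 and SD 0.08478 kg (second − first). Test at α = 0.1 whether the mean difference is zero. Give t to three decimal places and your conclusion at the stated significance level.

t = 2.020; reject H0

H0: μ_d = 0; H1: μ_d ≠ 0 (paired t-test on the differences, two-sided).
t = d̄/(s_d/√n) = 0.03296/(0.08478/√27) = 2.020
df = n − 1 = 26
Two-sided p-value ≈ 0.0538
Since p ≈ 0.0538 < α = 0.1, reject H0; the evidence is statistically significant.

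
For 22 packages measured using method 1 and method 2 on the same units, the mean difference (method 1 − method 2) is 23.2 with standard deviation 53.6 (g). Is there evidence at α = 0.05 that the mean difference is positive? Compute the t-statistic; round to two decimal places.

H0: μ_d = 0; H1: μ_d > 0 (paired t-test on the differences, right-tailed).
t = d̄/(s_d/√n) = 23.2/(53.6/√22) = 2.03
df = n − 1 = 21
p-value = P(T ≥ 2.03) ≈ 0.028
Since p ≈ 0.028 < α = 0.05, reject H0; the data support H1.

2.03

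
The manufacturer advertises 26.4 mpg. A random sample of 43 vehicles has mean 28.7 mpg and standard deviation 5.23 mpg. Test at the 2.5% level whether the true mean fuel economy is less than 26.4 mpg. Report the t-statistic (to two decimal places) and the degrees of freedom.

H0: μ = 26.4; H1: μ < 26.4 (one-sample t-test, left-tailed).
t = (x̄ − μ₀)/(s/√n) = (28.7 − 26.4)/(5.23/√43) = 2.88
df = n − 1 = 42
p-value = P(T ≤ 2.88) ≈ 0.9969
Since p ≈ 0.9969 > α = 0.025, fail to reject H0; the data do not provide sufficient evidence against H0.

t = 2.88, df = 42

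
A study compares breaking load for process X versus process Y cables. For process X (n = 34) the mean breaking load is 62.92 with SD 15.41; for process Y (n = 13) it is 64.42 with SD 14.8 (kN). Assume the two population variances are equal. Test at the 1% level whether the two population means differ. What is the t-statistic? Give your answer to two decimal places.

-0.30

Let group 1 = process X, group 2 = process Y. H0: μ_1 = μ_2; H1: μ_1 ≠ μ_2 (two-sample pooled-variance t-test, two-sided).
s_p² = [(34−1)·15.41² + (13−1)·14.8²]/(34+13−2) = 232.554
t = (62.92 − 64.42)/√[232.554·(1/34 + 1/13)] = -0.30
df = n₁ + n₂ − 2 = 45
Two-sided p-value ≈ 0.7643
Since p ≈ 0.7643 > α = 0.01, fail to reject H0; the evidence is not statistically significant.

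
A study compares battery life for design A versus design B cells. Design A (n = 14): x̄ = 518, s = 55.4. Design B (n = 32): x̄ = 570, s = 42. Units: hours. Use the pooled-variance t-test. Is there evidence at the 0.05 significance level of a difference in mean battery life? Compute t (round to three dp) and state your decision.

Let group 1 = design A, group 2 = design B. H0: μ_1 = μ_2; H1: μ_1 ≠ μ_2 (two-sample pooled-variance t-test, two-sided).
s_p² = [(14−1)·55.4² + (32−1)·42²]/(14+32−2) = 2149.62
t = (518 − 570)/√[2149.62·(1/14 + 1/32)] = -3.500
df = n₁ + n₂ − 2 = 44
Two-sided p-value ≈ 0.0011
Since p ≈ 0.0011 < α = 0.05, reject H0; the evidence is statistically significant.

t = -3.500; reject H0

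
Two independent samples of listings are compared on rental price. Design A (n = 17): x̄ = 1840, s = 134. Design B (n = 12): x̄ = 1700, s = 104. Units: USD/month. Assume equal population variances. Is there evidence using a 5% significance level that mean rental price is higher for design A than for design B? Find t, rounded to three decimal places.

Let group 1 = design A, group 2 = design B. H0: μ_1 = μ_2; H1: μ_1 > μ_2 (two-sample pooled-variance t-test, right-tailed).
s_p² = [(17−1)·134² + (12−1)·104²]/(17+12−2) = 15047.1
t = (1840 − 1700)/√[15047.1·(1/17 + 1/12)] = 3.027
df = n₁ + n₂ − 2 = 27
p-value = P(T ≥ 3.027) ≈ 0.0027
Since p ≈ 0.0027 < α = 0.05, reject H0; the evidence is statistically significant.

3.027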